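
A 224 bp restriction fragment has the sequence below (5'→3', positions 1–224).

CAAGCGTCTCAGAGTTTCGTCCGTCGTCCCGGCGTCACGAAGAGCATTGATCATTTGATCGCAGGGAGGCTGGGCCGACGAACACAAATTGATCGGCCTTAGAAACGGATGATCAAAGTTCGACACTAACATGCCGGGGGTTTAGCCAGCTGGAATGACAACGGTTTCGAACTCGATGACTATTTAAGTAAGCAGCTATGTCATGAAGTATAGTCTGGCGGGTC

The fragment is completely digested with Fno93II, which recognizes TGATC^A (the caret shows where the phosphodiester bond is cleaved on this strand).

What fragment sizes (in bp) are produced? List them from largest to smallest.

Fno93II sites (TGATCA) start at positions 48, 110.
Fno93II cuts after base 5 of each site (before the last base), so after positions 52, 114.
Linear molecule, 2 cuts → 3 fragments:
  1–52 → 52 bp
  53–114 → 62 bp
  115–224 → 110 bp
Sorted largest to smallest: 110, 62, 52 bp.

110, 62, 52 bp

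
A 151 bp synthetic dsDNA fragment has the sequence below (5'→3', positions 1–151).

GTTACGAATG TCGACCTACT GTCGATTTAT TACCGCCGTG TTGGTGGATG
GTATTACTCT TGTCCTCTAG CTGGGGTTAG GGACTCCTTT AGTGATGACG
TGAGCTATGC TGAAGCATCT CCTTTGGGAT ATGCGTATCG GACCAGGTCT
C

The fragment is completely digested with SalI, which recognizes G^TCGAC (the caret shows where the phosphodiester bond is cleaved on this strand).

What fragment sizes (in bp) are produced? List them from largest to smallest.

141, 10 bp

The SalI site (GTCGAC) starts at position 10.
SalI cuts after the first base of each site, so after position 10.
Linear molecule, 1 cut → 2 fragments:
  1–10 → 10 bp
  11–151 → 141 bp
Sorted largest to smallest: 141, 10 bp.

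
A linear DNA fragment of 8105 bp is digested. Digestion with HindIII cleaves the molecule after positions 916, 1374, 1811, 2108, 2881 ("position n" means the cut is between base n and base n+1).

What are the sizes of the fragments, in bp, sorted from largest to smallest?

Linear molecule, 5 cuts → 6 fragments:
  916 − 0 = 916 bp
  1374 − 916 = 458 bp
  1811 − 1374 = 437 bp
  2108 − 1811 = 297 bp
  2881 − 2108 = 773 bp
  8105 − 2881 = 5224 bp
Sorted largest to smallest: 5224, 916, 773, 458, 437, 297 bp.

5224, 916, 773, 458, 437, 297 bp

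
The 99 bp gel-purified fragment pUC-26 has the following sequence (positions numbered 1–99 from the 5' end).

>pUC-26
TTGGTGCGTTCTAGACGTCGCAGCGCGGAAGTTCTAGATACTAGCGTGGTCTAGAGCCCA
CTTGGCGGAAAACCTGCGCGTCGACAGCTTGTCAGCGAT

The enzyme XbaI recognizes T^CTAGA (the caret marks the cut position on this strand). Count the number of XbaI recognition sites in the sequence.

TCTAGA occurs starting at positions 10, 33, 50.
XbaI cuts at 3 sites.

3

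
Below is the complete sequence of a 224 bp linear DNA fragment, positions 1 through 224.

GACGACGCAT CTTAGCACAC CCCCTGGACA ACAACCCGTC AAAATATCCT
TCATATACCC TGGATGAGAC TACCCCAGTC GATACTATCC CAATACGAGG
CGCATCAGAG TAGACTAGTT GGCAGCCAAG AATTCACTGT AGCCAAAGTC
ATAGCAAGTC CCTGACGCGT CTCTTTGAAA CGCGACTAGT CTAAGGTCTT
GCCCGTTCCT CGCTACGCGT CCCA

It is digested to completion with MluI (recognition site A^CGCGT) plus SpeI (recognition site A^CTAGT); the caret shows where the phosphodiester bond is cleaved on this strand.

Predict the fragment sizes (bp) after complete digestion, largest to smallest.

114, 51, 30, 20, 9 bp

MluI sites (ACGCGT) start at positions 165, 215.
MluI cuts after the first base of each site, so after positions 165, 215.
SpeI sites (ACTAGT) start at positions 114, 185.
SpeI cuts after the first base of each site, so after positions 114, 185.
Combined cut positions: 114, 165, 185, 215.
Linear molecule, 4 cuts → 5 fragments:
  1–114 → 114 bp
  115–165 → 51 bp
  166–185 → 20 bp
  186–215 → 30 bp
  216–224 → 9 bp
Sorted largest to smallest: 114, 51, 30, 20, 9 bp.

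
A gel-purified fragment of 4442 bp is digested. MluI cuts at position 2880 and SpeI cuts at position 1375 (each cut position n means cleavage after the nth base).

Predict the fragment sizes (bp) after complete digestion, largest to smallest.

Combined cut positions (sorted): 1375, 2880.
Linear molecule, 2 cuts → 3 fragments:
  1375 − 0 = 1375 bp
  2880 − 1375 = 1505 bp
  4442 − 2880 = 1562 bp
Sorted largest to smallest: 1562, 1505, 1375 bp.

1562, 1505, 1375 bp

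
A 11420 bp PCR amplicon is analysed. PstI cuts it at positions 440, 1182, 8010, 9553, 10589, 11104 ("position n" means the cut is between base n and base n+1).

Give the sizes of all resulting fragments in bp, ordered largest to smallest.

6828, 1543, 1036, 742, 515, 440, 316 bp

Linear molecule, 6 cuts → 7 fragments:
  440 − 0 = 440 bp
  1182 − 440 = 742 bp
  8010 − 1182 = 6828 bp
  9553 − 8010 = 1543 bp
  10589 − 9553 = 1036 bp
  11104 − 10589 = 515 bp
  11420 − 11104 = 316 bp
Sorted largest to smallest: 6828, 1543, 1036, 742, 515, 440, 316 bp.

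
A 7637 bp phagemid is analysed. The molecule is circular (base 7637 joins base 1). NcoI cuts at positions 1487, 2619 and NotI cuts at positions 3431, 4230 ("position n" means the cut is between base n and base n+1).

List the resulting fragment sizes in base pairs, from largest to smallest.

Combined cut positions (sorted): 1487, 2619, 3431, 4230.
Circular molecule, 4 cuts → 4 fragments:
  2619 − 1487 = 1132 bp
  3431 − 2619 = 812 bp
  4230 − 3431 = 799 bp
  wrap: 7637 − 4230 + 1487 = 4894 bp
Sorted largest to smallest: 4894, 1132, 812, 799 bp.

4894, 1132, 812, 799 bp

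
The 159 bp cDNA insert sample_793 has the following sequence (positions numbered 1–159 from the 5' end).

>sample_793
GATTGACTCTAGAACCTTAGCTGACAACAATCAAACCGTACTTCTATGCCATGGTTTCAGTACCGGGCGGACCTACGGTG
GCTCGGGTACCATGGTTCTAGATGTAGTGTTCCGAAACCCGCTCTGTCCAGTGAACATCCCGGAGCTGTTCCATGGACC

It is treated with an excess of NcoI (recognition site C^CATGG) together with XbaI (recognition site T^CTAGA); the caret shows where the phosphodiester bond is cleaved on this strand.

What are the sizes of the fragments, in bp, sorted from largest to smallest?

NcoI sites (CCATGG) start at positions 49, 90, 151.
NcoI cuts after the first base of each site, so after positions 49, 90, 151.
XbaI sites (TCTAGA) start at positions 8, 97.
XbaI cuts after the first base of each site, so after positions 8, 97.
Combined cut positions: 8, 49, 90, 97, 151.
Linear molecule, 5 cuts → 6 fragments:
  1–8 → 8 bp
  9–49 → 41 bp
  50–90 → 41 bp
  91–97 → 7 bp
  98–151 → 54 bp
  152–159 → 8 bp
Sorted largest to smallest: 54, 41, 41, 8, 8, 7 bp.

54, 41, 41, 8, 8, 7 bp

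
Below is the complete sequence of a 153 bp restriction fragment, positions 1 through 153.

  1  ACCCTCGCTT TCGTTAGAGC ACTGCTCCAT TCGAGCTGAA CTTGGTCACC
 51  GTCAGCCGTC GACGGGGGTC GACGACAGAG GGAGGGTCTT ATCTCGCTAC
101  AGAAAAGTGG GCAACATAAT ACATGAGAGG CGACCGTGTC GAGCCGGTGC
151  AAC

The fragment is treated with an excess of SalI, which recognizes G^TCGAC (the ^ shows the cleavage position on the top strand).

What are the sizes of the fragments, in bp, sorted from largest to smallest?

SalI sites (GTCGAC) start at positions 58, 68.
SalI cuts after the first base of each site, so after positions 58, 68.
Linear molecule, 2 cuts → 3 fragments:
  1–58 → 58 bp
  59–68 → 10 bp
  69–153 → 85 bp
Sorted largest to smallest: 85, 58, 10 bp.

85, 58, 10 bp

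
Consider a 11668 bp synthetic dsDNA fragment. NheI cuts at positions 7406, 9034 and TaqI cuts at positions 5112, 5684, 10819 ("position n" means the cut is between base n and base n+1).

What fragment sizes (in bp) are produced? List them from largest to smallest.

Combined cut positions (sorted): 5112, 5684, 7406, 9034, 10819.
Linear molecule, 5 cuts → 6 fragments:
  5112 − 0 = 5112 bp
  5684 − 5112 = 572 bp
  7406 − 5684 = 1722 bp
  9034 − 7406 = 1628 bp
  10819 − 9034 = 1785 bp
  11668 − 10819 = 849 bp
Sorted largest to smallest: 5112, 1785, 1722, 1628, 849, 572 bp.

5112, 1785, 1722, 1628, 849, 572 bp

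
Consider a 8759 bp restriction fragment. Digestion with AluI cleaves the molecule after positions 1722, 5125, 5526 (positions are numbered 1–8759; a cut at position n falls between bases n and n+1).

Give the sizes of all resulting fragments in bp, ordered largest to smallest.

Linear molecule, 3 cuts → 4 fragments:
  1722 − 0 = 1722 bp
  5125 − 1722 = 3403 bp
  5526 − 5125 = 401 bp
  8759 − 5526 = 3233 bp
Sorted largest to smallest: 3403, 3233, 1722, 401 bp.

3403, 3233, 1722, 401 bp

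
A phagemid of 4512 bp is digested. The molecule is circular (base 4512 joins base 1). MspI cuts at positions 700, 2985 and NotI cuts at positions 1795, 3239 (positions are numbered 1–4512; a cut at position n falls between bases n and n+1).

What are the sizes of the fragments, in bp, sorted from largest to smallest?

1973, 1190, 1095, 254 bp

Combined cut positions (sorted): 700, 1795, 2985, 3239.
Circular molecule, 4 cuts → 4 fragments:
  1795 − 700 = 1095 bp
  2985 − 1795 = 1190 bp
  3239 − 2985 = 254 bp
  wrap: 4512 − 3239 + 700 = 1973 bp
Sorted largest to smallest: 1973, 1190, 1095, 254 bp.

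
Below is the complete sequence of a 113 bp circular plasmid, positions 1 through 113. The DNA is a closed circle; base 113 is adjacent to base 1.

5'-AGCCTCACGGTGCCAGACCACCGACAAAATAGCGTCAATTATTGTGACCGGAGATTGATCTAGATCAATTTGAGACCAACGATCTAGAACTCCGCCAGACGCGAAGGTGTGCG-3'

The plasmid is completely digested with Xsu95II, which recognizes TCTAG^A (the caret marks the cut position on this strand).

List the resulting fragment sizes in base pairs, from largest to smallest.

89, 24 bp

Xsu95II sites (TCTAGA) start at positions 59, 83.
Xsu95II cuts after base 5 of each site (before the last base), so after positions 63, 87.
Circular molecule, 2 cuts → 2 fragments:
  64–87 → 24 bp
  88–113 then 1–63 → 26 + 63 = 89 bp
Sorted largest to smallest: 89, 24 bp.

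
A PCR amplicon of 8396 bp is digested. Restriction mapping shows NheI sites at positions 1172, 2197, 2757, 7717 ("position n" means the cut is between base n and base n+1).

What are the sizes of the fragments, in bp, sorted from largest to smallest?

4960, 1172, 1025, 679, 560 bp

Linear molecule, 4 cuts → 5 fragments:
  1172 − 0 = 1172 bp
  2197 − 1172 = 1025 bp
  2757 − 2197 = 560 bp
  7717 − 2757 = 4960 bp
  8396 − 7717 = 679 bp
Sorted largest to smallest: 4960, 1172, 1025, 679, 560 bp.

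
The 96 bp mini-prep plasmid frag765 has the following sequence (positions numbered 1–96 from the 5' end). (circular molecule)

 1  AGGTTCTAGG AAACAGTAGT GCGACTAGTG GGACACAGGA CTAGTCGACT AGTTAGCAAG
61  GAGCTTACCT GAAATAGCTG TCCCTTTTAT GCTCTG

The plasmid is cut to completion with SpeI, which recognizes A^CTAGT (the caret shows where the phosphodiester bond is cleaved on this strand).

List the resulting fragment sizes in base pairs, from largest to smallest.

SpeI sites (ACTAGT) start at positions 24, 40, 48.
SpeI cuts after the first base of each site, so after positions 24, 40, 48.
Circular molecule, 3 cuts → 3 fragments:
  25–40 → 16 bp
  41–48 → 8 bp
  49–96 then 1–24 → 48 + 24 = 72 bp
Sorted largest to smallest: 72, 16, 8 bp.

72, 16, 8 bp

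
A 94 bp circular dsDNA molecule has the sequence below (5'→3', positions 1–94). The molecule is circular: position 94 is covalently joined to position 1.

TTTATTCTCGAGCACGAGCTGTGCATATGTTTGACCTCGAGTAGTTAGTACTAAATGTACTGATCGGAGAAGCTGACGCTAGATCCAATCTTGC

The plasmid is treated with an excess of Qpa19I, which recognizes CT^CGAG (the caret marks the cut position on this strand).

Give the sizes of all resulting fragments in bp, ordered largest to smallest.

Qpa19I sites (CTCGAG) start at positions 7, 36.
Qpa19I cuts after base 2 of each site, so after positions 8, 37.
Circular molecule, 2 cuts → 2 fragments:
  9–37 → 29 bp
  38–94 then 1–8 → 57 + 8 = 65 bp
Sorted largest to smallest: 65, 29 bp.

65, 29 bp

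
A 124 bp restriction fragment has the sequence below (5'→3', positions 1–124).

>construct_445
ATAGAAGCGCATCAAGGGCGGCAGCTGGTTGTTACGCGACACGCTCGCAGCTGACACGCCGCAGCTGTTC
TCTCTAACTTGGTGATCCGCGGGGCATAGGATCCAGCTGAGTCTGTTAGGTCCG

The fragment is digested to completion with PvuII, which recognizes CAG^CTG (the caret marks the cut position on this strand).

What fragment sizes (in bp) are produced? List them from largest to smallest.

PvuII sites (CAGCTG) start at positions 22, 48, 62, 104.
PvuII cuts after base 3 of each site, so after positions 24, 50, 64, 106.
Linear molecule, 4 cuts → 5 fragments:
  1–24 → 24 bp
  25–50 → 26 bp
  51–64 → 14 bp
  65–106 → 42 bp
  107–124 → 18 bp
Sorted largest to smallest: 42, 26, 24, 18, 14 bp.

42, 26, 24, 18, 14 bp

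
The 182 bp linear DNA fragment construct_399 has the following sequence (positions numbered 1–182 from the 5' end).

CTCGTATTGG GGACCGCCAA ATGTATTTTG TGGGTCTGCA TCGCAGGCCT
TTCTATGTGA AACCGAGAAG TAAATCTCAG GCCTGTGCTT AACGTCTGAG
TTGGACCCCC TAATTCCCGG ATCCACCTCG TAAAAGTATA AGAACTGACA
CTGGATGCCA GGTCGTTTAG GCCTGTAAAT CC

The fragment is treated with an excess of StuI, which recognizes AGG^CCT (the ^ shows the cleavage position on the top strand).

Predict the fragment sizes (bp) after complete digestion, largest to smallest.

90, 47, 34, 11 bp

StuI sites (AGGCCT) start at positions 45, 79, 169.
StuI cuts after base 3 of each site, so after positions 47, 81, 171.
Linear molecule, 3 cuts → 4 fragments:
  1–47 → 47 bp
  48–81 → 34 bp
  82–171 → 90 bp
  172–182 → 11 bp
Sorted largest to smallest: 90, 47, 34, 11 bp.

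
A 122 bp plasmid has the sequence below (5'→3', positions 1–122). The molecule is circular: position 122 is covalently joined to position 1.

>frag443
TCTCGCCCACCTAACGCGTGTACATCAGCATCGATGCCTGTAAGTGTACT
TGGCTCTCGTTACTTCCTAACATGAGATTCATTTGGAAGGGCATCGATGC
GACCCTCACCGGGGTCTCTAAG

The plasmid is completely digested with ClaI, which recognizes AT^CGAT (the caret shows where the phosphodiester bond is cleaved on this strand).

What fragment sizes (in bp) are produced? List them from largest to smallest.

ClaI sites (ATCGAT) start at positions 30, 93.
ClaI cuts after base 2 of each site, so after positions 31, 94.
Circular molecule, 2 cuts → 2 fragments:
  32–94 → 63 bp
  95–122 then 1–31 → 28 + 31 = 59 bp
Sorted largest to smallest: 63, 59 bp.

63, 59 bp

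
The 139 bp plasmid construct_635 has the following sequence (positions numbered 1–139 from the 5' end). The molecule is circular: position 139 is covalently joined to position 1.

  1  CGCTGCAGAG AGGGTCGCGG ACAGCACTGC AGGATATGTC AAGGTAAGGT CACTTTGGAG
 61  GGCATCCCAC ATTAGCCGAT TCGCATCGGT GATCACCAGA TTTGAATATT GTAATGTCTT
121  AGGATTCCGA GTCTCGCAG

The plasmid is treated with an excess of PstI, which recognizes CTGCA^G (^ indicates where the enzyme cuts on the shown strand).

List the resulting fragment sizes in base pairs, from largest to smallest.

115, 24 bp

PstI sites (CTGCAG) start at positions 3, 27.
PstI cuts after base 5 of each site (before the last base), so after positions 7, 31.
Circular molecule, 2 cuts → 2 fragments:
  8–31 → 24 bp
  32–139 then 1–7 → 108 + 7 = 115 bp
Sorted largest to smallest: 115, 24 bp.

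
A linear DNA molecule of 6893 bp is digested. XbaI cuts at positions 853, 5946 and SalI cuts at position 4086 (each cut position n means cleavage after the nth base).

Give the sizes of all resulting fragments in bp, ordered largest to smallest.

3233, 1860, 947, 853 bp

Combined cut positions (sorted): 853, 4086, 5946.
Linear molecule, 3 cuts → 4 fragments:
  853 − 0 = 853 bp
  4086 − 853 = 3233 bp
  5946 − 4086 = 1860 bp
  6893 − 5946 = 947 bp
Sorted largest to smallest: 3233, 1860, 947, 853 bp.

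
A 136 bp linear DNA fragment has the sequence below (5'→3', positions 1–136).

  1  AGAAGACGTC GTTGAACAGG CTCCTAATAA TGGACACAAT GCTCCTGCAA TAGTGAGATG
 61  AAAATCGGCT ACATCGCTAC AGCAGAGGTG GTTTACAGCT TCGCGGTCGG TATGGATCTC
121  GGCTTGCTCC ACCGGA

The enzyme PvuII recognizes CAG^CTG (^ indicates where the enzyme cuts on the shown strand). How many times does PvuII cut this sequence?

0

No occurrence of CAGCTG is present in the sequence.
PvuII does not cut: 0 sites.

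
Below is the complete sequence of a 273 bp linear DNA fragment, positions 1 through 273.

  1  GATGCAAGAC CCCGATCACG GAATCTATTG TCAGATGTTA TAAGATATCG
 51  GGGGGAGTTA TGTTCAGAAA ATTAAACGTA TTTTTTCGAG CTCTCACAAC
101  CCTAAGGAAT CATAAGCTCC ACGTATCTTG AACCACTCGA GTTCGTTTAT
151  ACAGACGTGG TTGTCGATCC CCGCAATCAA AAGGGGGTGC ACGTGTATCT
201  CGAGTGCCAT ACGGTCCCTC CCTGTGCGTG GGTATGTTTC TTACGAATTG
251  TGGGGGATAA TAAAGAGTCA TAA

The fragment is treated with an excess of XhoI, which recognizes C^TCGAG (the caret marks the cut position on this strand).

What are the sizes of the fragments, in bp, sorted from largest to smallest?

XhoI sites (CTCGAG) start at positions 136, 199.
XhoI cuts after the first base of each site, so after positions 136, 199.
Linear molecule, 2 cuts → 3 fragments:
  1–136 → 136 bp
  137–199 → 63 bp
  200–273 → 74 bp
Sorted largest to smallest: 136, 74, 63 bp.

136, 74, 63 bp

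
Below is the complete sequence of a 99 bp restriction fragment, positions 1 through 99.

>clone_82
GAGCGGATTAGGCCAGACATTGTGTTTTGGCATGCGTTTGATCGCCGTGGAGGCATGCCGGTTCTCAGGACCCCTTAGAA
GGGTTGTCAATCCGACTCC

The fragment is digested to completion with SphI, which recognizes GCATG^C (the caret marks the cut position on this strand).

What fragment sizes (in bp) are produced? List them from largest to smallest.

42, 34, 23 bp

SphI sites (GCATGC) start at positions 30, 53.
SphI cuts after base 5 of each site (before the last base), so after positions 34, 57.
Linear molecule, 2 cuts → 3 fragments:
  1–34 → 34 bp
  35–57 → 23 bp
  58–99 → 42 bp
Sorted largest to smallest: 42, 34, 23 bp.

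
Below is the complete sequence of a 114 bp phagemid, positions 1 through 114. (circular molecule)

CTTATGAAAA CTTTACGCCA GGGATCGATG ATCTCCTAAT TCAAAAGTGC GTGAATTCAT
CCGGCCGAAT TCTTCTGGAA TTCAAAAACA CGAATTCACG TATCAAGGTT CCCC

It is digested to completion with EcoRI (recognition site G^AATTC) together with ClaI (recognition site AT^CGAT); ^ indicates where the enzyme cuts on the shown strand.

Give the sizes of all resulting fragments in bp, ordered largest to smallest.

47, 28, 14, 14, 11 bp

EcoRI sites (GAATTC) start at positions 53, 67, 78, 92.
EcoRI cuts after the first base of each site, so after positions 53, 67, 78, 92.
The ClaI site (ATCGAT) starts at position 24.
ClaI cuts after base 2 of each site, so after position 25.
Combined cut positions: 25, 53, 67, 78, 92.
Circular molecule, 5 cuts → 5 fragments:
  26–53 → 28 bp
  54–67 → 14 bp
  68–78 → 11 bp
  79–92 → 14 bp
  93–114 then 1–25 → 22 + 25 = 47 bp
Sorted largest to smallest: 47, 28, 14, 14, 11 bp.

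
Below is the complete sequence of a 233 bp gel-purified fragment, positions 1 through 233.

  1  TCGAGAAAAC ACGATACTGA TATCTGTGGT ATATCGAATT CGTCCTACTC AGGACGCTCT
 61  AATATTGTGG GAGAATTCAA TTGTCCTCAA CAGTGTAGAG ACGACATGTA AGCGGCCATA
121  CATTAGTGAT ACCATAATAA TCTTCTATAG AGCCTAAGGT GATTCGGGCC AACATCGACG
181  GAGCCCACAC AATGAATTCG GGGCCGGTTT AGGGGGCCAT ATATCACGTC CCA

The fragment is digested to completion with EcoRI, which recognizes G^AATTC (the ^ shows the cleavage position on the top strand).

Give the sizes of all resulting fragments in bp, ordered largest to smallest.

EcoRI sites (GAATTC) start at positions 36, 73, 194.
EcoRI cuts after the first base of each site, so after positions 36, 73, 194.
Linear molecule, 3 cuts → 4 fragments:
  1–36 → 36 bp
  37–73 → 37 bp
  74–194 → 121 bp
  195–233 → 39 bp
Sorted largest to smallest: 121, 39, 37, 36 bp.

121, 39, 37, 36 bp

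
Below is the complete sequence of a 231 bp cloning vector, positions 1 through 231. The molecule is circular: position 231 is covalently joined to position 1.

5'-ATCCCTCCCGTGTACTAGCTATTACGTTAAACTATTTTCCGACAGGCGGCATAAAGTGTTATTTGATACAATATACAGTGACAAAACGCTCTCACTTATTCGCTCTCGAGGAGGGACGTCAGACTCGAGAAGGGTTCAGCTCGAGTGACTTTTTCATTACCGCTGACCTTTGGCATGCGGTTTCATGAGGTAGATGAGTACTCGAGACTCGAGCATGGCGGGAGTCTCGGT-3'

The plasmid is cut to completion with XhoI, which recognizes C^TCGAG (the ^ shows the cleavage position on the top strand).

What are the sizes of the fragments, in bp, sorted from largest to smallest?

128, 61, 19, 16, 7 bp

XhoI sites (CTCGAG) start at positions 105, 124, 140, 201, 208.
XhoI cuts after the first base of each site, so after positions 105, 124, 140, 201, 208.
Circular molecule, 5 cuts → 5 fragments:
  106–124 → 19 bp
  125–140 → 16 bp
  141–201 → 61 bp
  202–208 → 7 bp
  209–231 then 1–105 → 23 + 105 = 128 bp
Sorted largest to smallest: 128, 61, 19, 16, 7 bp.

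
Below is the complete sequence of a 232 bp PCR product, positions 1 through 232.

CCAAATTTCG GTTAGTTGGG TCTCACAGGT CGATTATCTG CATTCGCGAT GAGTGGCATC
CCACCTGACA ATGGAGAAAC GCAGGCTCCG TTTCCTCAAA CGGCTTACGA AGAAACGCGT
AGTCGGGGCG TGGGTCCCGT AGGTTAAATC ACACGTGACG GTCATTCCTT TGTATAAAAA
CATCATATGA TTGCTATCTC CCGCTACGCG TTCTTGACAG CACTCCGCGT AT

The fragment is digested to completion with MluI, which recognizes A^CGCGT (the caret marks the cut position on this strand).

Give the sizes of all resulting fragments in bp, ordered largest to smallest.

115, 91, 26 bp

MluI sites (ACGCGT) start at positions 115, 206.
MluI cuts after the first base of each site, so after positions 115, 206.
Linear molecule, 2 cuts → 3 fragments:
  1–115 → 115 bp
  116–206 → 91 bp
  207–232 → 26 bp
Sorted largest to smallest: 115, 91, 26 bp.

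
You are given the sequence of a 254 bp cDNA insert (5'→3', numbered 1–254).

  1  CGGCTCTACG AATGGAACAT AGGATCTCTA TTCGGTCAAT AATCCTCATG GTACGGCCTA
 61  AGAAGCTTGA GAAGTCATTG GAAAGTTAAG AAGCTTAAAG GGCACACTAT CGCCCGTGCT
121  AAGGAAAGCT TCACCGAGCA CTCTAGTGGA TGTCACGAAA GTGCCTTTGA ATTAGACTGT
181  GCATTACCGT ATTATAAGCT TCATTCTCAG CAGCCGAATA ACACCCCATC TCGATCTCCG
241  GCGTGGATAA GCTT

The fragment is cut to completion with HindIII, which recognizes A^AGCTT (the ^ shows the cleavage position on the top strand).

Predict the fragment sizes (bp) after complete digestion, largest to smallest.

70, 63, 53, 35, 28, 5 bp

HindIII sites (AAGCTT) start at positions 63, 91, 126, 196, 249.
HindIII cuts after the first base of each site, so after positions 63, 91, 126, 196, 249.
Linear molecule, 5 cuts → 6 fragments:
  1–63 → 63 bp
  64–91 → 28 bp
  92–126 → 35 bp
  127–196 → 70 bp
  197–249 → 53 bp
  250–254 → 5 bp
Sorted largest to smallest: 70, 63, 53, 35, 28, 5 bp.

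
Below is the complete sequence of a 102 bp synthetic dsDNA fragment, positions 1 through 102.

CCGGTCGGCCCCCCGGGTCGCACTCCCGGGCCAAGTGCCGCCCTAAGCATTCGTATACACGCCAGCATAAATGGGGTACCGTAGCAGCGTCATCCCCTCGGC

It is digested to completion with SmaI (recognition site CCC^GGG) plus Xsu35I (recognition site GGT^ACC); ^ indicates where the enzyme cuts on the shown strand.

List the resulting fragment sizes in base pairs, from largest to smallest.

50, 25, 14, 13 bp

SmaI sites (CCCGGG) start at positions 12, 25.
SmaI cuts after base 3 of each site, so after positions 14, 27.
The Xsu35I site (GGTACC) starts at position 75.
Xsu35I cuts after base 3 of each site, so after position 77.
Combined cut positions: 14, 27, 77.
Linear molecule, 3 cuts → 4 fragments:
  1–14 → 14 bp
  15–27 → 13 bp
  28–77 → 50 bp
  78–102 → 25 bp
Sorted largest to smallest: 50, 25, 14, 13 bp.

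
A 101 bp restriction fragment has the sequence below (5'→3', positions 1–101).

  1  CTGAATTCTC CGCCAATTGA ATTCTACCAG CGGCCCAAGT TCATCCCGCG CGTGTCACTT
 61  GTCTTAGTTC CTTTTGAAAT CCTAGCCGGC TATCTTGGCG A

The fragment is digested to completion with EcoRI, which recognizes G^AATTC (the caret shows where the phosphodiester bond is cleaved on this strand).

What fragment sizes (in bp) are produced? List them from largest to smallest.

82, 16, 3 bp

EcoRI sites (GAATTC) start at positions 3, 19.
EcoRI cuts after the first base of each site, so after positions 3, 19.
Linear molecule, 2 cuts → 3 fragments:
  1–3 → 3 bp
  4–19 → 16 bp
  20–101 → 82 bp
Sorted largest to smallest: 82, 16, 3 bp.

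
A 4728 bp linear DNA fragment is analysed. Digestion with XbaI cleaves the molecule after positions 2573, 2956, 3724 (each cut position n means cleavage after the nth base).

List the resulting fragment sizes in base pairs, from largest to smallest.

2573, 1004, 768, 383 bp

Linear molecule, 3 cuts → 4 fragments:
  2573 − 0 = 2573 bp
  2956 − 2573 = 383 bp
  3724 − 2956 = 768 bp
  4728 − 3724 = 1004 bp
Sorted largest to smallest: 2573, 1004, 768, 383 bp.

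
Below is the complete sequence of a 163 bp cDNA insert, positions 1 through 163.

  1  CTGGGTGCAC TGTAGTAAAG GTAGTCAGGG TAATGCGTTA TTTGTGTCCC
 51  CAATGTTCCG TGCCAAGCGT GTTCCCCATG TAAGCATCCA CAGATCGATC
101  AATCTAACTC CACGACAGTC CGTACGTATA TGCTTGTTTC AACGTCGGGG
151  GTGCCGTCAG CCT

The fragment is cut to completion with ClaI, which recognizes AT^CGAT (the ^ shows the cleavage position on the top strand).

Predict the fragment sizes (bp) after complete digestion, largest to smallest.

The ClaI site (ATCGAT) starts at position 94.
ClaI cuts after base 2 of each site, so after position 95.
Linear molecule, 1 cut → 2 fragments:
  1–95 → 95 bp
  96–163 → 68 bp
Sorted largest to smallest: 95, 68 bp.

95, 68 bp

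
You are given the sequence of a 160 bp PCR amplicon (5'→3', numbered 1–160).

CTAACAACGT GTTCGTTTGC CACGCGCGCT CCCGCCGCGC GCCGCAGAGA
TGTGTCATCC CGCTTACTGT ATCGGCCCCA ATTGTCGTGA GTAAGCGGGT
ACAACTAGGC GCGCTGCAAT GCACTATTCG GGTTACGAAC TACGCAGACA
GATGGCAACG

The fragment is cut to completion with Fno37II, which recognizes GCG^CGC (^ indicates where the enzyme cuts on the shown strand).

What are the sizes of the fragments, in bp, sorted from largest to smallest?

Fno37II sites (GCGCGC) start at positions 24, 37, 109.
Fno37II cuts after base 3 of each site, so after positions 26, 39, 111.
Linear molecule, 3 cuts → 4 fragments:
  1–26 → 26 bp
  27–39 → 13 bp
  40–111 → 72 bp
  112–160 → 49 bp
Sorted largest to smallest: 72, 49, 26, 13 bp.

72, 49, 26, 13 bp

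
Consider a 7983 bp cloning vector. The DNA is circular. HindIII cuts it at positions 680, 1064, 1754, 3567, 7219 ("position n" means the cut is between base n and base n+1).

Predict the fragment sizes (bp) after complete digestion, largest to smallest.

3652, 1813, 1444, 690, 384 bp

Circular molecule, 5 cuts → 5 fragments:
  1064 − 680 = 384 bp
  1754 − 1064 = 690 bp
  3567 − 1754 = 1813 bp
  7219 − 3567 = 3652 bp
  wrap: 7983 − 7219 + 680 = 1444 bp
Sorted largest to smallest: 3652, 1813, 1444, 690, 384 bp.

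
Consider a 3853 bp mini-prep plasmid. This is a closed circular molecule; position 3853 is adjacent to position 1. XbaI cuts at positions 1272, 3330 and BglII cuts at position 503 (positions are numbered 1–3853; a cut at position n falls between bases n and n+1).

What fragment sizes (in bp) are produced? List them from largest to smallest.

Combined cut positions (sorted): 503, 1272, 3330.
Circular molecule, 3 cuts → 3 fragments:
  1272 − 503 = 769 bp
  3330 − 1272 = 2058 bp
  wrap: 3853 − 3330 + 503 = 1026 bp
Sorted largest to smallest: 2058, 1026, 769 bp.

2058, 1026, 769 bp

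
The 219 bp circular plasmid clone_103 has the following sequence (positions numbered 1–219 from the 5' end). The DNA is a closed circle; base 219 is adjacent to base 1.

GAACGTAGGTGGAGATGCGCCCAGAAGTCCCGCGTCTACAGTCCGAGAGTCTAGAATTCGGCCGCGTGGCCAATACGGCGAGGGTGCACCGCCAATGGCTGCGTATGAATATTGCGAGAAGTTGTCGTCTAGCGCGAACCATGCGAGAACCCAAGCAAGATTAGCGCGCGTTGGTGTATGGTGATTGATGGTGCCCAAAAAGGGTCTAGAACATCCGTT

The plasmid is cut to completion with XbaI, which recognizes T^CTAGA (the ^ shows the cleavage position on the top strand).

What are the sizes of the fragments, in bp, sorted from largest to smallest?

155, 64 bp

XbaI sites (TCTAGA) start at positions 50, 205.
XbaI cuts after the first base of each site, so after positions 50, 205.
Circular molecule, 2 cuts → 2 fragments:
  51–205 → 155 bp
  206–219 then 1–50 → 14 + 50 = 64 bp
Sorted largest to smallest: 155, 64 bp.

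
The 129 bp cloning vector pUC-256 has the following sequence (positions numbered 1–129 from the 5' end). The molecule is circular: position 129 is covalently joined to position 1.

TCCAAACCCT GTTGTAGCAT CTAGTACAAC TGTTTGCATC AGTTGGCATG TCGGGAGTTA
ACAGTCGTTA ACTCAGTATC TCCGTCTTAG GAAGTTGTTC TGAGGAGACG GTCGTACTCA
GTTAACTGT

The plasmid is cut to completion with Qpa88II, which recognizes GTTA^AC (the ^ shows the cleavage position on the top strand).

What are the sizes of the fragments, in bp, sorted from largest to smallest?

65, 54, 10 bp

Qpa88II sites (GTTAAC) start at positions 57, 67, 121.
Qpa88II cuts after base 4 of each site, so after positions 60, 70, 124.
Circular molecule, 3 cuts → 3 fragments:
  61–70 → 10 bp
  71–124 → 54 bp
  125–129 then 1–60 → 5 + 60 = 65 bp
Sorted largest to smallest: 65, 54, 10 bp.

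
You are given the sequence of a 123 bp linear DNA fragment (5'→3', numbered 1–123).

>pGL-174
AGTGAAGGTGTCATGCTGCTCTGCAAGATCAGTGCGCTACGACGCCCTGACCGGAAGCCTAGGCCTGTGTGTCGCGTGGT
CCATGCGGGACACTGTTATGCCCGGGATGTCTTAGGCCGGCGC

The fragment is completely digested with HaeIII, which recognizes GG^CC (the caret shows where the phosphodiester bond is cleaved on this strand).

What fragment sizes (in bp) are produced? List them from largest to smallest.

63, 53, 7 bp

HaeIII sites (GGCC) start at positions 62, 115.
HaeIII cuts after base 2 of each site, so after positions 63, 116.
Linear molecule, 2 cuts → 3 fragments:
  1–63 → 63 bp
  64–116 → 53 bp
  117–123 → 7 bp
Sorted largest to smallest: 63, 53, 7 bp.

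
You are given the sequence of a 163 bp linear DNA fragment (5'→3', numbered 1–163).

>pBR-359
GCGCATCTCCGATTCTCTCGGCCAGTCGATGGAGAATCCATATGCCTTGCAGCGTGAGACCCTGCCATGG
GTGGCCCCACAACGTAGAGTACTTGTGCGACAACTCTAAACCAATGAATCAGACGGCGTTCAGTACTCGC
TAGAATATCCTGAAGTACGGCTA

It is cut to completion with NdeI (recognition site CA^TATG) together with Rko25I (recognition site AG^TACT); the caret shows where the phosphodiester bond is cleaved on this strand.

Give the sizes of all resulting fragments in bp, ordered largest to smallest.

49, 44, 40, 30 bp

The NdeI site (CATATG) starts at position 39.
NdeI cuts after base 2 of each site, so after position 40.
Rko25I sites (AGTACT) start at positions 88, 132.
Rko25I cuts after base 2 of each site, so after positions 89, 133.
Combined cut positions: 40, 89, 133.
Linear molecule, 3 cuts → 4 fragments:
  1–40 → 40 bp
  41–89 → 49 bp
  90–133 → 44 bp
  134–163 → 30 bp
Sorted largest to smallest: 49, 44, 40, 30 bp.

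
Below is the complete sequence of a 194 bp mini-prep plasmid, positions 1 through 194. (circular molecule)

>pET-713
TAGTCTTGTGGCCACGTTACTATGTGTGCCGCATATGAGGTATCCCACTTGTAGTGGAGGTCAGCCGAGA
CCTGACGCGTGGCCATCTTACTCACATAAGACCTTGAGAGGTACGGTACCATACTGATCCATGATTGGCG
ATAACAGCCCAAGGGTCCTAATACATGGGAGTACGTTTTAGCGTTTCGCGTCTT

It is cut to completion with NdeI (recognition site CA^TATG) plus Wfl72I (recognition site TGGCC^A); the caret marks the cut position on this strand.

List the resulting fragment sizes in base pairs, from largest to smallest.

The NdeI site (CATATG) starts at position 32.
NdeI cuts after base 2 of each site, so after position 33.
Wfl72I sites (TGGCCA) start at positions 9, 80.
Wfl72I cuts after base 5 of each site (before the last base), so after positions 13, 84.
Combined cut positions: 13, 33, 84.
Circular molecule, 3 cuts → 3 fragments:
  14–33 → 20 bp
  34–84 → 51 bp
  85–194 then 1–13 → 110 + 13 = 123 bp
Sorted largest to smallest: 123, 51, 20 bp.

123, 51, 20 bp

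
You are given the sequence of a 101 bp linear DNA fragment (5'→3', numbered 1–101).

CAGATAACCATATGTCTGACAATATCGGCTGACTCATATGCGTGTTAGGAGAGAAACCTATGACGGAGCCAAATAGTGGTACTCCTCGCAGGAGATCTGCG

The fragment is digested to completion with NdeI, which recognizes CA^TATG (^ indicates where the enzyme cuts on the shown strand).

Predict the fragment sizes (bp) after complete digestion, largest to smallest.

65, 26, 10 bp

NdeI sites (CATATG) start at positions 9, 35.
NdeI cuts after base 2 of each site, so after positions 10, 36.
Linear molecule, 2 cuts → 3 fragments:
  1–10 → 10 bp
  11–36 → 26 bp
  37–101 → 65 bp
Sorted largest to smallest: 65, 26, 10 bp.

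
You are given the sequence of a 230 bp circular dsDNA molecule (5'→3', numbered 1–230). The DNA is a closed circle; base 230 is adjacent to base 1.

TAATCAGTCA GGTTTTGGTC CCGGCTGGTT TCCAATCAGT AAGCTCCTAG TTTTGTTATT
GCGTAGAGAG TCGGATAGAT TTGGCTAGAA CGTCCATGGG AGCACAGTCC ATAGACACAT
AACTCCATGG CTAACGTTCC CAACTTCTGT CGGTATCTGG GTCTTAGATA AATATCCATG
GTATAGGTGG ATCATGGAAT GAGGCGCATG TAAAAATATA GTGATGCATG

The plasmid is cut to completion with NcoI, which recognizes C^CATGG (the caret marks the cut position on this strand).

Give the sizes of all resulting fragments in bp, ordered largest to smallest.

NcoI sites (CCATGG) start at positions 94, 125, 176.
NcoI cuts after the first base of each site, so after positions 94, 125, 176.
Circular molecule, 3 cuts → 3 fragments:
  95–125 → 31 bp
  126–176 → 51 bp
  177–230 then 1–94 → 54 + 94 = 148 bp
Sorted largest to smallest: 148, 51, 31 bp.

148, 51, 31 bp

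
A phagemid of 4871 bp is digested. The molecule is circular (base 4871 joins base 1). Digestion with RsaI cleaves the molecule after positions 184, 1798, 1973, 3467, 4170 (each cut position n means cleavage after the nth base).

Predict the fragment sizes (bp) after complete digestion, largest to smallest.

1614, 1494, 885, 703, 175 bp

Circular molecule, 5 cuts → 5 fragments:
  1798 − 184 = 1614 bp
  1973 − 1798 = 175 bp
  3467 − 1973 = 1494 bp
  4170 − 3467 = 703 bp
  wrap: 4871 − 4170 + 184 = 885 bp
Sorted largest to smallest: 1614, 1494, 885, 703, 175 bp.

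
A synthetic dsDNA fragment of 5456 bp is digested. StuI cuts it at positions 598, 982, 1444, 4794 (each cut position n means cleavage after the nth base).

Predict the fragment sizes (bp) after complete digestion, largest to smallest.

Linear molecule, 4 cuts → 5 fragments:
  598 − 0 = 598 bp
  982 − 598 = 384 bp
  1444 − 982 = 462 bp
  4794 − 1444 = 3350 bp
  5456 − 4794 = 662 bp
Sorted largest to smallest: 3350, 662, 598, 462, 384 bp.

3350, 662, 598, 462, 384 bp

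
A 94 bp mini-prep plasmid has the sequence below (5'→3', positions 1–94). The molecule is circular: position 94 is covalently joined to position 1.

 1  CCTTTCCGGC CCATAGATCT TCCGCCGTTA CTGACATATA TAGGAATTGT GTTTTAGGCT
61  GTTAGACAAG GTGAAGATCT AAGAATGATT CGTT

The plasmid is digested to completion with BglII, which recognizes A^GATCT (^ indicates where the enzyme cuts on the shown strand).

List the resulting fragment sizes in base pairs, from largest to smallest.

60, 34 bp

BglII sites (AGATCT) start at positions 15, 75.
BglII cuts after the first base of each site, so after positions 15, 75.
Circular molecule, 2 cuts → 2 fragments:
  16–75 → 60 bp
  76–94 then 1–15 → 19 + 15 = 34 bp
Sorted largest to smallest: 60, 34 bp.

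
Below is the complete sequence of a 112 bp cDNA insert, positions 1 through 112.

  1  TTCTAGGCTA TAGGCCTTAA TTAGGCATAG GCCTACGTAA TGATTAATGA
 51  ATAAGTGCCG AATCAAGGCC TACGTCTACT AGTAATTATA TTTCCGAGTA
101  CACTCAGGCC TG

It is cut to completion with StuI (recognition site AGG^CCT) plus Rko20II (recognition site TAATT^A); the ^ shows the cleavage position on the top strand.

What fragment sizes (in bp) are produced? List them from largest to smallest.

StuI sites (AGGCCT) start at positions 12, 29, 66, 106.
StuI cuts after base 3 of each site, so after positions 14, 31, 68, 108.
Rko20II sites (TAATTA) start at positions 18, 83.
Rko20II cuts after base 5 of each site (before the last base), so after positions 22, 87.
Combined cut positions: 14, 22, 31, 68, 87, 108.
Linear molecule, 6 cuts → 7 fragments:
  1–14 → 14 bp
  15–22 → 8 bp
  23–31 → 9 bp
  32–68 → 37 bp
  69–87 → 19 bp
  88–108 → 21 bp
  109–112 → 4 bp
Sorted largest to smallest: 37, 21, 19, 14, 9, 8, 4 bp.

37, 21, 19, 14, 9, 8, 4 bp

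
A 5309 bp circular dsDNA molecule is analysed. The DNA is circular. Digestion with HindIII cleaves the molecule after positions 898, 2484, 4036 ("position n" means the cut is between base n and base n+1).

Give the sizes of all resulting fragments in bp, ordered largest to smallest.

Circular molecule, 3 cuts → 3 fragments:
  2484 − 898 = 1586 bp
  4036 − 2484 = 1552 bp
  wrap: 5309 − 4036 + 898 = 2171 bp
Sorted largest to smallest: 2171, 1586, 1552 bp.

2171, 1586, 1552 bp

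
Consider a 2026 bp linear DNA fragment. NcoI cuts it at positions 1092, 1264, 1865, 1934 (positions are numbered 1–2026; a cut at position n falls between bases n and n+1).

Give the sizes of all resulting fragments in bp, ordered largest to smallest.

Linear molecule, 4 cuts → 5 fragments:
  1092 − 0 = 1092 bp
  1264 − 1092 = 172 bp
  1865 − 1264 = 601 bp
  1934 − 1865 = 69 bp
  2026 − 1934 = 92 bp
Sorted largest to smallest: 1092, 601, 172, 92, 69 bp.

1092, 601, 172, 92, 69 bp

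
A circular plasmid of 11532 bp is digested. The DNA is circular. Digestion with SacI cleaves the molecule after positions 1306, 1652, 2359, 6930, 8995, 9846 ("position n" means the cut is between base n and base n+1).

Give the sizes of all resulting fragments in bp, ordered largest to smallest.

4571, 2992, 2065, 851, 707, 346 bp

Circular molecule, 6 cuts → 6 fragments:
  1652 − 1306 = 346 bp
  2359 − 1652 = 707 bp
  6930 − 2359 = 4571 bp
  8995 − 6930 = 2065 bp
  9846 − 8995 = 851 bp
  wrap: 11532 − 9846 + 1306 = 2992 bp
Sorted largest to smallest: 4571, 2992, 2065, 851, 707, 346 bp.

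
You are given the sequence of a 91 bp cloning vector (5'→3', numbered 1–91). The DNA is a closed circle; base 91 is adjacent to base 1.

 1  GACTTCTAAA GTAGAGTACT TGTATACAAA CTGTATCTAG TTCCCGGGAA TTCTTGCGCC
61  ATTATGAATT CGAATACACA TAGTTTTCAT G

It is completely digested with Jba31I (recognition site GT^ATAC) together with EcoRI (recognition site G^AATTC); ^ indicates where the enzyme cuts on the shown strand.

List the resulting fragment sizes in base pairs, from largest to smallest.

48, 25, 18 bp

The Jba31I site (GTATAC) starts at position 22.
Jba31I cuts after base 2 of each site, so after position 23.
EcoRI sites (GAATTC) start at positions 48, 66.
EcoRI cuts after the first base of each site, so after positions 48, 66.
Combined cut positions: 23, 48, 66.
Circular molecule, 3 cuts → 3 fragments:
  24–48 → 25 bp
  49–66 → 18 bp
  67–91 then 1–23 → 25 + 23 = 48 bp
Sorted largest to smallest: 48, 25, 18 bp.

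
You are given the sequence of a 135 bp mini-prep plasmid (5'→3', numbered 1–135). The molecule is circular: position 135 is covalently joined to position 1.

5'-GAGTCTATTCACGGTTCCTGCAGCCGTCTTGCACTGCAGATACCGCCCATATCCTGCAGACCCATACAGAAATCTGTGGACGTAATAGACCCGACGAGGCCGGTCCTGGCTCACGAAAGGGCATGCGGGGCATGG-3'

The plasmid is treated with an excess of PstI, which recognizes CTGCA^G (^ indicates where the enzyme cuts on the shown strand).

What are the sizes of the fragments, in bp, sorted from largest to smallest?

PstI sites (CTGCAG) start at positions 18, 34, 54.
PstI cuts after base 5 of each site (before the last base), so after positions 22, 38, 58.
Circular molecule, 3 cuts → 3 fragments:
  23–38 → 16 bp
  39–58 → 20 bp
  59–135 then 1–22 → 77 + 22 = 99 bp
Sorted largest to smallest: 99, 20, 16 bp.

99, 20, 16 bp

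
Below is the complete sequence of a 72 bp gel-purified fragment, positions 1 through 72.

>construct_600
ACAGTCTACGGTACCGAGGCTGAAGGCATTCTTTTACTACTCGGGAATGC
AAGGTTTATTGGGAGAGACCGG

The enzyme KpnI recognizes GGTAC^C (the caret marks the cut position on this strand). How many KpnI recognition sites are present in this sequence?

1

GGTACC occurs starting at position 10.
KpnI cuts at 1 site.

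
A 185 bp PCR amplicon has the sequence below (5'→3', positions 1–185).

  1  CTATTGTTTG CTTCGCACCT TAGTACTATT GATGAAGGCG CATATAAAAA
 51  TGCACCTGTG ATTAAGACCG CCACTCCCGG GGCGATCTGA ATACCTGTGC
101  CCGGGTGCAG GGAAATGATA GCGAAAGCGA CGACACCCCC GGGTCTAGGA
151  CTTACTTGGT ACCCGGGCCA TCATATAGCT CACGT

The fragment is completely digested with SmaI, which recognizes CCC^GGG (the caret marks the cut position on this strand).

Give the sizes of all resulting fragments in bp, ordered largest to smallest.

SmaI sites (CCCGGG) start at positions 76, 100, 138, 162.
SmaI cuts after base 3 of each site, so after positions 78, 102, 140, 164.
Linear molecule, 4 cuts → 5 fragments:
  1–78 → 78 bp
  79–102 → 24 bp
  103–140 → 38 bp
  141–164 → 24 bp
  165–185 → 21 bp
Sorted largest to smallest: 78, 38, 24, 24, 21 bp.

78, 38, 24, 24, 21 bp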